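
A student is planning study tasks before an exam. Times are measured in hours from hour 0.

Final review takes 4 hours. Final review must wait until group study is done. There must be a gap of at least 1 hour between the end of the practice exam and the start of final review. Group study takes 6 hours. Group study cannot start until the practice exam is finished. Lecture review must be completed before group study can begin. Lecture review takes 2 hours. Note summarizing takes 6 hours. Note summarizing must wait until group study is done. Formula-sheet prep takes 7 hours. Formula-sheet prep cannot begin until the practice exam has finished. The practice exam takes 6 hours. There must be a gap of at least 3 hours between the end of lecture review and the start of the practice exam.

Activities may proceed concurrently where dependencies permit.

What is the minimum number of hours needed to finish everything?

Lecture review has no prerequisites, so it starts at hour 0 and finishes at hour 2.
After lecture review (finishes hour 2, plus 3-hour gap → hour 5), the practice exam can start at hour 5 and finishes at hour 11.
After the practice exam (finishes hour 11), formula-sheet prep can start at hour 11 and finishes at hour 18.
Group study needs all of the practice exam (finishes hour 11); lecture review (finishes hour 2). That puts its earliest start at hour 11; it finishes at 11 + 6 = hour 17.
Final review has to wait for group study (finishes hour 17); the practice exam (finishes hour 11, plus 1-hour gap → hour 12). The latest of these is hour 17, so final review runs hour 17 to 17 + 4 = hour 21.
After group study (finishes hour 17), note summarizing can start at hour 17 and finishes at hour 23.
All tasks are finished once the last one completes. Finish times: Lecture review at 2, The practice exam at 11, Group study at 17, Note summarizing at 23, Formula-sheet prep at 18, Final review at 21. The latest is hour 23.

23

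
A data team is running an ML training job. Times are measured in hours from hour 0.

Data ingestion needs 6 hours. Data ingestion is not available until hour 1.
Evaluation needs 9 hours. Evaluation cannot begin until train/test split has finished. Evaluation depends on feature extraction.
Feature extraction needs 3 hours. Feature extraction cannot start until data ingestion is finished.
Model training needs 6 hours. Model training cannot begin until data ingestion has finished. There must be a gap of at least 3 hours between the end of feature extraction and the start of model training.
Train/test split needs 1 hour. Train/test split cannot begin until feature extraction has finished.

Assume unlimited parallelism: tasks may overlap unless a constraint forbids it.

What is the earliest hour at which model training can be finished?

19

After its own release at hour 1, data ingestion can start at hour 1 and finishes at hour 7.
After data ingestion (finishes hour 7), feature extraction can start at hour 7 and finishes at hour 10.
Model training needs all of data ingestion (finishes hour 7); feature extraction (finishes hour 10, plus 3-hour gap → hour 13). That puts its earliest start at hour 13; it finishes at 13 + 6 = hour 19.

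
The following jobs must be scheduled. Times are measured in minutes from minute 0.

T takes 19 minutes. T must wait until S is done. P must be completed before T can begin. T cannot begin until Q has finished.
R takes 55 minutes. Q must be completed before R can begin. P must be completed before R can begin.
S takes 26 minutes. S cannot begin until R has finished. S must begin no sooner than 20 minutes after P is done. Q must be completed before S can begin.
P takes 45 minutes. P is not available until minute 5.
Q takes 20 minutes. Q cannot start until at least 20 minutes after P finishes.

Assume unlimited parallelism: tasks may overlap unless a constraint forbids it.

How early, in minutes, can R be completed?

P waits on its own release at minute 5, so it starts at minute 5 and finishes at 5 + 45 = minute 50.
Q waits on P (finishes minute 50, plus 20-minute gap → minute 70), so it starts at minute 70 and finishes at 70 + 20 = minute 90.
R has to wait for Q (finishes minute 90); P (finishes minute 50). The latest of these is minute 90, so R runs minute 90 to 90 + 55 = minute 145.

145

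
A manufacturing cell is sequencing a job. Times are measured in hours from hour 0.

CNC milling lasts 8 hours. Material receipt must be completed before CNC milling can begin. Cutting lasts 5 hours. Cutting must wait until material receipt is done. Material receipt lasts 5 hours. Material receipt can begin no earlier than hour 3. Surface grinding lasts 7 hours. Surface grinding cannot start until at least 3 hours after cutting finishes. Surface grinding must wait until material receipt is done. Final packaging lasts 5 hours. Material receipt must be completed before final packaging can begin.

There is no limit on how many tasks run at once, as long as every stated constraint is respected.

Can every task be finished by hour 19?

No

After its own release at hour 3, material receipt can start at hour 3 and finishes at hour 8.
After material receipt (finishes hour 8), final packaging can start at hour 8 and finishes at hour 13.
After material receipt (finishes hour 8), CNC milling can start at hour 8 and finishes at hour 16.
Cutting cannot begin until material receipt (finishes hour 8). It runs from hour 8 to 8 + 5 = hour 13.
For surface grinding: cutting (finishes hour 13, plus 3-hour gap → hour 16); material receipt (finishes hour 8). Taking the maximum gives a start of hour 16, and it finishes at 16 + 7 = hour 23.
The earliest everything can be done is hour 23, which is after the deadline of 19, so it is not possible.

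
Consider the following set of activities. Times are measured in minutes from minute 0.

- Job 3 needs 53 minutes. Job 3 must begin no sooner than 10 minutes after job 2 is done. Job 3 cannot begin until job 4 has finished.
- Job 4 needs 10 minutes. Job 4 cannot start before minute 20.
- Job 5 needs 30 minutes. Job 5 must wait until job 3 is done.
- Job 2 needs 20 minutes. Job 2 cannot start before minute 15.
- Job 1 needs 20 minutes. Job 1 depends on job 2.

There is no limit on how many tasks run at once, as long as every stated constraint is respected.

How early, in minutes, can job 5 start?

Job 4 waits on its own release at minute 20, so it starts at minute 20 and finishes at 20 + 10 = minute 30.
After its own release at minute 15, job 2 can start at minute 15 and finishes at minute 35.
Job 3 cannot start until job 2 (finishes minute 35, plus 10-minute gap → minute 45); job 4 (finishes minute 30). The controlling bound is minute 45, so job 3 finishes at 45 + 53 = minute 98.
Job 5 waits on job 3 (finishes minute 98), so the earliest it can start is minute 98.

98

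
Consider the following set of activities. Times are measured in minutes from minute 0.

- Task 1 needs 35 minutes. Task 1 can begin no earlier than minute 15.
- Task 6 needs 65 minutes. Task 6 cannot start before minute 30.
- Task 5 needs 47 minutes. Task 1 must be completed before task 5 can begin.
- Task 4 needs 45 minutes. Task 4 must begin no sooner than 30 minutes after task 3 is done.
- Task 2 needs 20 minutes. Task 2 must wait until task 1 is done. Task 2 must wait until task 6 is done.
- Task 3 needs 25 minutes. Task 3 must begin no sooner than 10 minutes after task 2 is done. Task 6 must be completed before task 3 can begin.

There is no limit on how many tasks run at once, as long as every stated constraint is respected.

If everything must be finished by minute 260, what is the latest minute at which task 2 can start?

130

Nothing follows task 4; the deadline of minute 260 is its only limit. It must start by 260 − 45 = minute 215.
Task 3 feeds into task 4 (must start by minute 215, minus 30-minute gap → minute 185); so task 3 must finish by minute 185 and therefore start by minute 160.
Task 2 must finish before task 3 (must start by minute 160, minus 10-minute gap → minute 150). With a 20-minute duration, task 2 must start by 150 − 20 = minute 130.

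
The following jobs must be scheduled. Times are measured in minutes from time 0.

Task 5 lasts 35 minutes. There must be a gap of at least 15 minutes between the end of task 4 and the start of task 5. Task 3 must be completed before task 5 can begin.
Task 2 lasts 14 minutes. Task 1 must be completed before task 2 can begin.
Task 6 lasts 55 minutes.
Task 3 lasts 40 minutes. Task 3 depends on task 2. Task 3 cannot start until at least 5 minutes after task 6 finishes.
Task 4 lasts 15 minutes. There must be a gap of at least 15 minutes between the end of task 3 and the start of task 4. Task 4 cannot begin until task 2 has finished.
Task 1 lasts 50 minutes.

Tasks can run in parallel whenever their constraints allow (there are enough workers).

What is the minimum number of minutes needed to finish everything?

Nothing blocks task 6, so it runs from minute 0 to minute 55.
Task 1 has no prerequisites, so it starts at minute 0 and finishes at minute 50.
After task 1 (finishes minute 50), task 2 can start at minute 50 and finishes at minute 64.
Task 3 needs all of task 2 (finishes minute 64); task 6 (finishes minute 55, plus 5-minute gap → minute 60). That puts its earliest start at minute 64; it finishes at 64 + 40 = minute 104.
For task 4: task 3 (finishes minute 104, plus 15-minute gap → minute 119); task 2 (finishes minute 64). Taking the maximum gives a start of minute 119, and it finishes at 119 + 15 = minute 134.
For task 5: task 4 (finishes minute 134, plus 15-minute gap → minute 149); task 3 (finishes minute 104). Taking the maximum gives a start of minute 149, and it finishes at 149 + 35 = minute 184.
All tasks are finished once the last one completes. Finish times: Task 1 at 50, Task 2 at 64, Task 3 at 104, Task 4 at 134, Task 5 at 184, Task 6 at 55. The latest is minute 184.

184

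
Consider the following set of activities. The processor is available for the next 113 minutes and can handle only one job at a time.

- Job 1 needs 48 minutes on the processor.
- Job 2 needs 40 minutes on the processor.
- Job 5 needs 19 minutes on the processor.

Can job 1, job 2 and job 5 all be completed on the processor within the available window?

Running back to back, the jobs need 48 + 40 + 19 = 107 minutes on the processor.
Since 107 ≤ 113, they fit within the window.

Yes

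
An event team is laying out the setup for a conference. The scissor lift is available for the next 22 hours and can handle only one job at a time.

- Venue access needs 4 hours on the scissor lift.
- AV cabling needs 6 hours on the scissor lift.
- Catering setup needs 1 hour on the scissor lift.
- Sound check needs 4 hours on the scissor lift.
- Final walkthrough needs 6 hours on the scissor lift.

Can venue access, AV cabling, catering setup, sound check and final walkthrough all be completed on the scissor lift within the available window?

Yes

Running back to back, the jobs need 4 + 6 + 1 + 4 + 6 = 21 hours on the scissor lift.
Since 21 ≤ 22, they fit within the window.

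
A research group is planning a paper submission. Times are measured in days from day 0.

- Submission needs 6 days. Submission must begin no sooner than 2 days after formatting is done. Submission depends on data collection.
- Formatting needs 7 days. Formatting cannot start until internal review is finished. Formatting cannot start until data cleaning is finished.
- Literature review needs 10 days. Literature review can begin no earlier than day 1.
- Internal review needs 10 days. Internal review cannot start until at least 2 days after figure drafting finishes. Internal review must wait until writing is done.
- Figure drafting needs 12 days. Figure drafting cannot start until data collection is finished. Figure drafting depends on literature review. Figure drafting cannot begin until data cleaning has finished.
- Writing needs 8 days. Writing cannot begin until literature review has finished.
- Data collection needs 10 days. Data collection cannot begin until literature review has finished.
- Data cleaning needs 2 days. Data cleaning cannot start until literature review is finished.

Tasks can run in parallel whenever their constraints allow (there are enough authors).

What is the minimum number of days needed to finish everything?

60

Literature review waits on its own release at day 1, so it starts at day 1 and finishes at 1 + 10 = day 11.
After literature review (finishes day 11), writing can start at day 11 and finishes at day 19.
After literature review (finishes day 11), data cleaning can start at day 11 and finishes at day 13.
Data collection waits on literature review (finishes day 11), so it starts at day 11 and finishes at 11 + 10 = day 21.
Figure drafting needs all of data collection (finishes day 21); literature review (finishes day 11); data cleaning (finishes day 13). That puts its earliest start at day 21; it finishes at 21 + 12 = day 33.
Internal review has to wait for figure drafting (finishes day 33, plus 2-day gap → day 35); writing (finishes day 19). The latest of these is day 35, so internal review runs day 35 to 35 + 10 = day 45.
Formatting has to wait for internal review (finishes day 45); data cleaning (finishes day 13). The latest of these is day 45, so formatting runs day 45 to 45 + 7 = day 52.
For submission: formatting (finishes day 52, plus 2-day gap → day 54); data collection (finishes day 21). Taking the maximum gives a start of day 54, and it finishes at 54 + 6 = day 60.
All tasks are finished once the last one completes. Finish times: Literature review at 11, Data collection at 21, Data cleaning at 13, Figure drafting at 33, Writing at 19, Internal review at 45, Formatting at 52, Submission at 60. The latest is day 60.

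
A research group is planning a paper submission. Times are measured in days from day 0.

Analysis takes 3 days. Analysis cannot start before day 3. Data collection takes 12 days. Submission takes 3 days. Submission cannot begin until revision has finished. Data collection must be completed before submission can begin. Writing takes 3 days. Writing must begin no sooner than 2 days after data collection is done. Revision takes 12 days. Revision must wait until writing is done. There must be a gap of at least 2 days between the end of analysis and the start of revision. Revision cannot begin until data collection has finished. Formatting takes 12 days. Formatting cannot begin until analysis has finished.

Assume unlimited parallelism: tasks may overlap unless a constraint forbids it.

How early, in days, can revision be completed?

Analysis cannot begin until its own release at day 3. It runs from day 3 to 3 + 3 = day 6.
Data collection can start immediately at day 0; it finishes at day 12.
Writing cannot begin until data collection (finishes day 12, plus 2-day gap → day 14). It runs from day 14 to 14 + 3 = day 17.
Revision has to wait for writing (finishes day 17); analysis (finishes day 6, plus 2-day gap → day 8); data collection (finishes day 12). The latest of these is day 17, so revision runs day 17 to 17 + 12 = day 29.

29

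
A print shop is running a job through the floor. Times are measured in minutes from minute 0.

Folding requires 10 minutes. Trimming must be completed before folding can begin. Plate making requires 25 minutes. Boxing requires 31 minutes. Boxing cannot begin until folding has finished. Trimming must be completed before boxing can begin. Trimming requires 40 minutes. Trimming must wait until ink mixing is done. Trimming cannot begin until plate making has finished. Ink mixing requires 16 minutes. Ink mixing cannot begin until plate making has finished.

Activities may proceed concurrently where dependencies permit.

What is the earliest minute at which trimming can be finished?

Plate making has no prerequisites, so it starts at minute 0 and finishes at minute 25.
After plate making (finishes minute 25), ink mixing can start at minute 25 and finishes at minute 41.
Trimming cannot start until ink mixing (finishes minute 41); plate making (finishes minute 25). The controlling bound is minute 41, so trimming finishes at 41 + 40 = minute 81.

81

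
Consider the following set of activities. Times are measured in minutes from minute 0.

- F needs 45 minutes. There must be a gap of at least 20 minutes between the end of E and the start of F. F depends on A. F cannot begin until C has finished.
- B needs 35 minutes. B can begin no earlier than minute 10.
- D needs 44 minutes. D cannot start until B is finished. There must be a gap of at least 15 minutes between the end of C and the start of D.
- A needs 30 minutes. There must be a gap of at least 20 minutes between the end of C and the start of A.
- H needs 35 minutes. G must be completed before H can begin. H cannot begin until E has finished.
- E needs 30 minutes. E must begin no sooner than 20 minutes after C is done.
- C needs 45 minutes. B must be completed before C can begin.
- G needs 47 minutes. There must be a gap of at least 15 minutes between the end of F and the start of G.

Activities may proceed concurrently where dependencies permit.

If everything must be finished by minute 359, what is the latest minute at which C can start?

102

Nothing follows H; the deadline of minute 359 is its only limit. It must start by 359 − 35 = minute 324.
G feeds into H (must start by minute 324); so G must finish by minute 324 and therefore start by minute 277.
F feeds into G (must start by minute 277, minus 15-minute gap → minute 262); so F must finish by minute 262 and therefore start by minute 217.
A must finish before F (must start by minute 217). With a 30-minute duration, A must start by 217 − 30 = minute 187.
D has no dependents, so it just needs to finish by minute 359. Starting by 359 − 44 = minute 315 achieves that.
For E: F (must start by minute 217, minus 20-minute gap → minute 197); H (must start by minute 324). The most restrictive is minute 197; with a 30-minute duration, E must start by minute 167.
For C: A (must start by minute 187, minus 20-minute gap → minute 167); D (must start by minute 315, minus 15-minute gap → minute 300); E (must start by minute 167, minus 20-minute gap → minute 147); F (must start by minute 217). The most restrictive is minute 147; with a 45-minute duration, C must start by minute 102.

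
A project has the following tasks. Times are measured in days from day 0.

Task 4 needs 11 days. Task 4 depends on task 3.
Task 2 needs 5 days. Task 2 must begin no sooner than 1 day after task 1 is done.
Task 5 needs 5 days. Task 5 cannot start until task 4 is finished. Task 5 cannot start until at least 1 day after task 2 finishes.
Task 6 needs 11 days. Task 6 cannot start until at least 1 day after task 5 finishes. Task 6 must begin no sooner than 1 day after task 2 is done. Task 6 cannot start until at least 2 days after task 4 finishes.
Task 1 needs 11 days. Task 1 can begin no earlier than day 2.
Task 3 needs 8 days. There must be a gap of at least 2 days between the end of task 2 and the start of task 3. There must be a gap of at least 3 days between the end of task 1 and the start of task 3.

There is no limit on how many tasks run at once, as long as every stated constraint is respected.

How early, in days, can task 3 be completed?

After its own release at day 2, task 1 can start at day 2 and finishes at day 13.
Task 2 waits on task 1 (finishes day 13, plus 1-day gap → day 14), so it starts at day 14 and finishes at 14 + 5 = day 19.
Task 3 needs all of task 2 (finishes day 19, plus 2-day gap → day 21); task 1 (finishes day 13, plus 3-day gap → day 16). That puts its earliest start at day 21; it finishes at 21 + 8 = day 29.

29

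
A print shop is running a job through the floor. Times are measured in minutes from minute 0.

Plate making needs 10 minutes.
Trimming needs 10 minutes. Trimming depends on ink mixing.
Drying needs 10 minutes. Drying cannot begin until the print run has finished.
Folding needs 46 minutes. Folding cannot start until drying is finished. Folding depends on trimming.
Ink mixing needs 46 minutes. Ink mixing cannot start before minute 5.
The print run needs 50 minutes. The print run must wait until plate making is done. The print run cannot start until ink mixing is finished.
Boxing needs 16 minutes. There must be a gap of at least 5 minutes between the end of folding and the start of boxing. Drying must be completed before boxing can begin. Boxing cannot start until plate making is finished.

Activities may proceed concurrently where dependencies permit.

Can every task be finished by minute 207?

After its own release at minute 5, ink mixing can start at minute 5 and finishes at minute 51.
After ink mixing (finishes minute 51), trimming can start at minute 51 and finishes at minute 61.
Nothing blocks plate making, so it runs from minute 0 to minute 10.
The print run needs all of plate making (finishes minute 10); ink mixing (finishes minute 51). That puts its earliest start at minute 51; it finishes at 51 + 50 = minute 101.
After the print run (finishes minute 101), drying can start at minute 101 and finishes at minute 111.
Folding needs all of drying (finishes minute 111); trimming (finishes minute 61). That puts its earliest start at minute 111; it finishes at 111 + 46 = minute 157.
For boxing: folding (finishes minute 157, plus 5-minute gap → minute 162); drying (finishes minute 111); plate making (finishes minute 10). Taking the maximum gives a start of minute 162, and it finishes at 162 + 16 = minute 178.
Every task is finished by minute 178, which is no later than the deadline of 207, so the schedule is feasible.

Yes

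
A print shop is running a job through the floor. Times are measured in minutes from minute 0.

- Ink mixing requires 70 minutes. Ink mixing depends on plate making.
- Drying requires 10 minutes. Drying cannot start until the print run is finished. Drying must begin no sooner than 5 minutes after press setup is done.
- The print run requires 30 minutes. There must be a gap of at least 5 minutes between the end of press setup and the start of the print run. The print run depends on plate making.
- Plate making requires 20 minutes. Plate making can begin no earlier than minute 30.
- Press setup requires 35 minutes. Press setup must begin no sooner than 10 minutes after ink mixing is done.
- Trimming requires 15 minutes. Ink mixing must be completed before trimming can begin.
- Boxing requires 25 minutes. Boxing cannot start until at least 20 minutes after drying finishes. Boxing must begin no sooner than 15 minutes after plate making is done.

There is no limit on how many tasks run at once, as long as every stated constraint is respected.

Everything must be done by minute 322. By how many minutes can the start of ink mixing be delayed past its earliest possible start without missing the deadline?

67

Plate making waits on its own release at minute 30, so it starts at minute 30 and finishes at 30 + 20 = minute 50.
Ink mixing waits on plate making (finishes minute 50), so it starts at minute 50 and finishes at 50 + 70 = minute 120.

Working backward from the deadline:
Boxing has no dependents, so it just needs to finish by minute 322. Starting by 322 − 25 = minute 297 achieves that.
Drying must finish before boxing (must start by minute 297, minus 20-minute gap → minute 277). With a 10-minute duration, drying must start by 277 − 10 = minute 267.
Since drying (must start by minute 267) depends on it, the print run must finish by minute 267. Backing off its 30-minute duration gives a latest start of minute 237.
Press setup has several dependents: the print run (must start by minute 237, minus 5-minute gap → minute 232); drying (must start by minute 267, minus 5-minute gap → minute 262). The earliest of those limits is minute 232, so press setup must start by 232 − 35 = minute 197.
Nothing follows trimming; the deadline of minute 322 is its only limit. It must start by 322 − 15 = minute 307.
For ink mixing: press setup (must start by minute 197, minus 10-minute gap → minute 187); trimming (must start by minute 307). The most restrictive is minute 187; with a 70-minute duration, ink mixing must start by minute 117.
So ink mixing can start as early as minute 50 and as late as minute 117, giving 117 − 50 = 67 minutes of slack.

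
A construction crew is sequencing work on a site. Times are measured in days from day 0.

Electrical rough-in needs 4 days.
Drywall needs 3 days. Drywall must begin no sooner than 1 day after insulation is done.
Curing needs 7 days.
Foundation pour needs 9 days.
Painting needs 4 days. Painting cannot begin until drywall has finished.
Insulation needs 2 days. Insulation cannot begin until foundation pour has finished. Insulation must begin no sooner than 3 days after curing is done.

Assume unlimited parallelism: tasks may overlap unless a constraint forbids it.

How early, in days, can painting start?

16

Curing can start immediately at day 0; it finishes at day 7.
Nothing blocks foundation pour, so it runs from day 0 to day 9.
For insulation: foundation pour (finishes day 9); curing (finishes day 7, plus 3-day gap → day 10). Taking the maximum gives a start of day 10, and it finishes at 10 + 2 = day 12.
Drywall cannot begin until insulation (finishes day 12, plus 1-day gap → day 13). It runs from day 13 to 13 + 3 = day 16.
Painting waits on drywall (finishes day 16), so the earliest it can start is day 16.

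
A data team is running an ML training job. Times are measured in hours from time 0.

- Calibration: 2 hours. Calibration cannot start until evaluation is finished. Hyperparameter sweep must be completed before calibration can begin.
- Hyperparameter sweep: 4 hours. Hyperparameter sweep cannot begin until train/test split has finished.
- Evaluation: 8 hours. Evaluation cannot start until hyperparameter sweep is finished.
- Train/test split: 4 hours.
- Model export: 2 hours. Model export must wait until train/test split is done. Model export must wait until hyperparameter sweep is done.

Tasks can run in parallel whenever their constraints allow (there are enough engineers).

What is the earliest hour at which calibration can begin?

16

Train/test split can start immediately at hour 0; it finishes at hour 4.
After train/test split (finishes hour 4), hyperparameter sweep can start at hour 4 and finishes at hour 8.
Evaluation waits on hyperparameter sweep (finishes hour 8), so it starts at hour 8 and finishes at 8 + 8 = hour 16.
Calibration waits on evaluation (finishes hour 16); hyperparameter sweep (finishes hour 8). The latest of these is hour 16, which is the earliest calibration can start.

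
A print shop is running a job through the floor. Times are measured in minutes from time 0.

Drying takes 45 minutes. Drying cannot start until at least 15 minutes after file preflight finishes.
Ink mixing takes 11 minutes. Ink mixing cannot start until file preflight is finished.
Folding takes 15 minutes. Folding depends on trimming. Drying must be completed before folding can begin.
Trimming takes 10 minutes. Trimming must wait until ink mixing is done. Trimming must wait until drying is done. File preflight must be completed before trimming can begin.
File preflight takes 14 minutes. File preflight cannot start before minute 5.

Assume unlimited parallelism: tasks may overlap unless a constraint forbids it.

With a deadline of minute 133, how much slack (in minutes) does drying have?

29

File preflight cannot begin until its own release at minute 5. It runs from minute 5 to 5 + 14 = minute 19.
Drying cannot begin until file preflight (finishes minute 19, plus 15-minute gap → minute 34). It runs from minute 34 to 34 + 45 = minute 79.

Working backward from the deadline:
To finish by minute 133, folding (duration 15) must start no later than minute 118.
Trimming must finish before folding (must start by minute 118). With a 10-minute duration, trimming must start by 118 − 10 = minute 108.
Drying has several dependents: trimming (must start by minute 108); folding (must start by minute 118). The earliest of those limits is minute 108, so drying must start by 108 − 45 = minute 63.
So drying can start as early as minute 34 and as late as minute 63, giving 63 − 34 = 29 minutes of slack.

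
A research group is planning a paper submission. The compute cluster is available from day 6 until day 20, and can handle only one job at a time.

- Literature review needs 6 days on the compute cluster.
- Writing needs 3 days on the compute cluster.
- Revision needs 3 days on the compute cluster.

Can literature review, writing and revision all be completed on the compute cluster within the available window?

Yes

The compute cluster window is 20 − 6 = 14 days.
Running back to back, the jobs need 6 + 3 + 3 = 12 days on the compute cluster.
Since 12 ≤ 14, they fit within the window.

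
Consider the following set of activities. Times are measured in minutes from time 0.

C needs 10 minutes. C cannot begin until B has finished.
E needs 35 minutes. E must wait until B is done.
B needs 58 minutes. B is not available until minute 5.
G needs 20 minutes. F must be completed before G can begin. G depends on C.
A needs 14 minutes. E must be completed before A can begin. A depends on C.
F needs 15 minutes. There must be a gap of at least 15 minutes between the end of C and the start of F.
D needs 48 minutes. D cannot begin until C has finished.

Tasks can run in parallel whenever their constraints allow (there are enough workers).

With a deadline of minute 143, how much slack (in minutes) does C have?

B waits on its own release at minute 5, so it starts at minute 5 and finishes at 5 + 58 = minute 63.
C cannot begin until B (finishes minute 63). It runs from minute 63 to 63 + 10 = minute 73.

Working backward from the deadline:
A must finish by minute 143; it takes 14 minutes, so it must start by 143 − 14 = minute 129.
D must finish by minute 143; it takes 48 minutes, so it must start by 143 − 48 = minute 95.
G must finish by minute 143; it takes 20 minutes, so it must start by 143 − 20 = minute 123.
F feeds into G (must start by minute 123); so F must finish by minute 123 and therefore start by minute 108.
C feeds A (must start by minute 129); D (must start by minute 95); F (must start by minute 108, minus 15-minute gap → minute 93); G (must start by minute 123). Taking the minimum, C must finish by minute 93 and start by 93 − 10 = minute 83.
So C can start as early as minute 63 and as late as minute 83, giving 83 − 63 = 20 minutes of slack.

20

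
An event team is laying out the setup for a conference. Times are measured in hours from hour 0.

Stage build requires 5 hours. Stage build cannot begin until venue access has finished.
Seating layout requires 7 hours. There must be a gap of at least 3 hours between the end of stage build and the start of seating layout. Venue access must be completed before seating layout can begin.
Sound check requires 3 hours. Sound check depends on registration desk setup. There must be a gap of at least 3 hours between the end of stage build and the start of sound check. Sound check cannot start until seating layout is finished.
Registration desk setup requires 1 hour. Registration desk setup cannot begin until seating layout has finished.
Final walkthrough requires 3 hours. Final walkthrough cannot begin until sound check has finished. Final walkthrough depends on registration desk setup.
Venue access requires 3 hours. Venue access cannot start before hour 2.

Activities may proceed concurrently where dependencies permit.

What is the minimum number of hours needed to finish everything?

27

After its own release at hour 2, venue access can start at hour 2 and finishes at hour 5.
After venue access (finishes hour 5), stage build can start at hour 5 and finishes at hour 10.
Seating layout needs all of stage build (finishes hour 10, plus 3-hour gap → hour 13); venue access (finishes hour 5). That puts its earliest start at hour 13; it finishes at 13 + 7 = hour 20.
Registration desk setup waits on seating layout (finishes hour 20), so it starts at hour 20 and finishes at 20 + 1 = hour 21.
Sound check cannot start until registration desk setup (finishes hour 21); stage build (finishes hour 10, plus 3-hour gap → hour 13); seating layout (finishes hour 20). The controlling bound is hour 21, so sound check finishes at 21 + 3 = hour 24.
Final walkthrough cannot start until sound check (finishes hour 24); registration desk setup (finishes hour 21). The controlling bound is hour 24, so final walkthrough finishes at 24 + 3 = hour 27.
All tasks are finished once the last one completes. Finish times: Venue access at 5, Stage build at 10, Seating layout at 20, Registration desk setup at 21, Sound check at 24, Final walkthrough at 27. The latest is hour 27.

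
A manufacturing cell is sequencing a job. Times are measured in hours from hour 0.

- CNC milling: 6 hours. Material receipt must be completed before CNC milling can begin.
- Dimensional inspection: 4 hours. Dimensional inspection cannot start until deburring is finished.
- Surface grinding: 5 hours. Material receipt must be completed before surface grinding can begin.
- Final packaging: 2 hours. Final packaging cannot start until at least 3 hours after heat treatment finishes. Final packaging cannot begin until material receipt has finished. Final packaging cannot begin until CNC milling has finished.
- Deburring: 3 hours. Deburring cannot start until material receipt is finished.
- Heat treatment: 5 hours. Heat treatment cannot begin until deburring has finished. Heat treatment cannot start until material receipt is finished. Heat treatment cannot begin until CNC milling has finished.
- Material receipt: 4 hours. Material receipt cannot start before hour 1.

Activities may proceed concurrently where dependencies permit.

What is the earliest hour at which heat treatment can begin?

11

Material receipt cannot begin until its own release at hour 1. It runs from hour 1 to 1 + 4 = hour 5.
After material receipt (finishes hour 5), CNC milling can start at hour 5 and finishes at hour 11.
After material receipt (finishes hour 5), deburring can start at hour 5 and finishes at hour 8.
Heat treatment waits on deburring (finishes hour 8); material receipt (finishes hour 5); CNC milling (finishes hour 11). The latest of these is hour 11, which is the earliest heat treatment can start.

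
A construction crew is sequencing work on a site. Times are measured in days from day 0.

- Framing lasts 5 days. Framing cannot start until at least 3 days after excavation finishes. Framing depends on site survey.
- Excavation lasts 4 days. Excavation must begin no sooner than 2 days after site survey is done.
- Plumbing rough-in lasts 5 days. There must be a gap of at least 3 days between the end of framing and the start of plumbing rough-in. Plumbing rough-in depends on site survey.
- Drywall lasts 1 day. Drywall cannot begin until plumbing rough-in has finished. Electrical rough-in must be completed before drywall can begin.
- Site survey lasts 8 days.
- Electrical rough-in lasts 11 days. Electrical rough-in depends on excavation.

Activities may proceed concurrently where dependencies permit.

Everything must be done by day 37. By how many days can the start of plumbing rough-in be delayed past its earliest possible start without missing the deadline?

Site survey can start immediately at day 0; it finishes at day 8.
Excavation waits on site survey (finishes day 8, plus 2-day gap → day 10), so it starts at day 10 and finishes at 10 + 4 = day 14.
Framing needs all of excavation (finishes day 14, plus 3-day gap → day 17); site survey (finishes day 8). That puts its earliest start at day 17; it finishes at 17 + 5 = day 22.
Plumbing rough-in has to wait for framing (finishes day 22, plus 3-day gap → day 25); site survey (finishes day 8). The latest of these is day 25, so plumbing rough-in runs day 25 to 25 + 5 = day 30.

Working backward from the deadline:
Drywall must finish by day 37; it takes 1 day, so it must start by 37 − 1 = day 36.
Plumbing rough-in must finish before drywall (must start by day 36). With a 5-day duration, plumbing rough-in must start by 36 − 5 = day 31.
So plumbing rough-in can start as early as day 25 and as late as day 31, giving 31 − 25 = 6 days of slack.

6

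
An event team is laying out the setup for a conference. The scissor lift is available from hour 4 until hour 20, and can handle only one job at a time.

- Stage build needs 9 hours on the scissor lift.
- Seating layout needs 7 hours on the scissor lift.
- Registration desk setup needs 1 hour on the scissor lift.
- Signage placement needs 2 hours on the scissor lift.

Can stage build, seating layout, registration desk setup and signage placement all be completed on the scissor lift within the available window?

The scissor lift window is 20 − 4 = 16 hours.
Running back to back, the jobs need 9 + 7 + 1 + 2 = 19 hours on the scissor lift.
Since 19 > 16, they cannot all fit.

No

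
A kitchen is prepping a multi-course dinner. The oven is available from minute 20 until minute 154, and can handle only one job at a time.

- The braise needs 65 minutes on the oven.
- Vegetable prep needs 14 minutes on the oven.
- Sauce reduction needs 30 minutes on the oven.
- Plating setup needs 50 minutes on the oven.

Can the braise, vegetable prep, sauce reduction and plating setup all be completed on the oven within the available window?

No

The oven window is 154 − 20 = 134 minutes.
Running back to back, the jobs need 65 + 14 + 30 + 50 = 159 minutes on the oven.
Since 159 > 134, they cannot all fit.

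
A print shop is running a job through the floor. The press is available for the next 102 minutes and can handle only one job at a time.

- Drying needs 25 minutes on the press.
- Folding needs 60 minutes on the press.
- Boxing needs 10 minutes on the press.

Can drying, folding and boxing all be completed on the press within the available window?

Yes

Running back to back, the jobs need 25 + 60 + 10 = 95 minutes on the press.
Since 95 ≤ 102, they fit within the window.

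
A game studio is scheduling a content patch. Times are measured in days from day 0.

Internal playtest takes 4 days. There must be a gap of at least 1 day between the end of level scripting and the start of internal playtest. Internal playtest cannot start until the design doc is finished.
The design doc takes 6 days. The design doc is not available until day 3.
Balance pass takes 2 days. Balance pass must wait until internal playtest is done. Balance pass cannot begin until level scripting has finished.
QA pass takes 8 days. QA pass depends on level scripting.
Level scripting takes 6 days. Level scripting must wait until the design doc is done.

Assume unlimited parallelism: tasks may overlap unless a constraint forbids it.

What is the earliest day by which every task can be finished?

23

The design doc waits on its own release at day 3, so it starts at day 3 and finishes at 3 + 6 = day 9.
After the design doc (finishes day 9), level scripting can start at day 9 and finishes at day 15.
QA pass cannot begin until level scripting (finishes day 15). It runs from day 15 to 15 + 8 = day 23.
Internal playtest has to wait for level scripting (finishes day 15, plus 1-day gap → day 16); the design doc (finishes day 9). The latest of these is day 16, so internal playtest runs day 16 to 16 + 4 = day 20.
Balance pass has to wait for internal playtest (finishes day 20); level scripting (finishes day 15). The latest of these is day 20, so balance pass runs day 20 to 20 + 2 = day 22.
All tasks are finished once the last one completes. Finish times: The design doc at 9, Level scripting at 15, Internal playtest at 20, Balance pass at 22, QA pass at 23. The latest is day 23.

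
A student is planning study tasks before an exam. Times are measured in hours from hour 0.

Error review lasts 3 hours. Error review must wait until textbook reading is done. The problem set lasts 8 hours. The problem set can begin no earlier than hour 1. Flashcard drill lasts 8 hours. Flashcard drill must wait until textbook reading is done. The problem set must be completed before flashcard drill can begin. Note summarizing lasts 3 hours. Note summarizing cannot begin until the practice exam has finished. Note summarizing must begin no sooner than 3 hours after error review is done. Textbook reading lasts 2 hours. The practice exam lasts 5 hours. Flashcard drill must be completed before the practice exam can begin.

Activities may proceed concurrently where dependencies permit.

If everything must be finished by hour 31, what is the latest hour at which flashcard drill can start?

Nothing follows note summarizing; the deadline of hour 31 is its only limit. It must start by 31 − 3 = hour 28.
The practice exam must finish before note summarizing (must start by hour 28). With a 5-hour duration, the practice exam must start by 28 − 5 = hour 23.
Flashcard drill feeds into the practice exam (must start by hour 23); so flashcard drill must finish by hour 23 and therefore start by hour 15.

15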